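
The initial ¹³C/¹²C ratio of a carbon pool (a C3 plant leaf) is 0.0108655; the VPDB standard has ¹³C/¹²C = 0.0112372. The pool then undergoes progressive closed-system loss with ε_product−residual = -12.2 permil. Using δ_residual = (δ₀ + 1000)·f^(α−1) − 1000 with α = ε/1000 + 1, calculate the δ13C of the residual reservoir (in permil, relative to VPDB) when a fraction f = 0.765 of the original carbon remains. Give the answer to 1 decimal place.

-29.9 permil

δ₀ = (0.0108655/0.0112372 − 1)×1000 = (0.966922 − 1)×1000 = -33.078 permil
α − 1 = ε/1000 = -0.0122
f^(α−1) = 0.765^(-0.0122) = 1.003273
δ_res = (-33.078 + 1000) × 1.003273 − 1000 = 970.088 − 1000 = -29.91 permil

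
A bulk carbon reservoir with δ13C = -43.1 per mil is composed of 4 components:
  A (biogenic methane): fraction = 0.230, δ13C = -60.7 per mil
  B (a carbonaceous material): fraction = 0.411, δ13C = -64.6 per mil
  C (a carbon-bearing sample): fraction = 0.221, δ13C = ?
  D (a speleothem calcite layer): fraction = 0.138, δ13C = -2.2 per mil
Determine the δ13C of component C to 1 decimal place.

-10.3 per mil

Isotope mass balance: δ_bulk = Σ fᵢ·δᵢ.
-43.1 = 0.230×(-60.7) + 0.411×(-64.6) + 0.221×δ_C + 0.138×(-2.2)
0.221·δ_C = -43.1 − (-40.815) = -2.285
δ_C = -2.285 / 0.221 = -10.34 per mil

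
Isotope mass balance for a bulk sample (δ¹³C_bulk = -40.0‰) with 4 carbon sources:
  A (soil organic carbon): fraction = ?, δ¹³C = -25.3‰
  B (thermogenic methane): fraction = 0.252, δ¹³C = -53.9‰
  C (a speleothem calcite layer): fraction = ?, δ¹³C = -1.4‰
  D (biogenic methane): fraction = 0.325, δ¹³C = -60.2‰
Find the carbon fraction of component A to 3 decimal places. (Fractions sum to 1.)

0.262

Let f_A and f_C be the unknown fractions; fractions sum to 1 so f_A + f_C = 0.423.
Mass balance: Σ fᵢ·δᵢ = δ_bulk ⇒ f_A·(-25.3) + f_C·(-1.4) = -40.0 − (-33.148) = -6.852
Substitute f_C = 0.423 − f_A:
f_A·(-25.3 − -1.4) = -6.852 − 0.423×(-1.4) = -6.260
f_A = -6.260 / -23.9 = 0.2619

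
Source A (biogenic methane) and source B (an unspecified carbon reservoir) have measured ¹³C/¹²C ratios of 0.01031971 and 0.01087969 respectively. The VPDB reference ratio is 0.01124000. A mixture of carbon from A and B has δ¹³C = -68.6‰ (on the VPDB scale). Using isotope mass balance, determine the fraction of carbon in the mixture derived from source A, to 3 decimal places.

δ_A = (0.01031971/0.01124000 − 1)×1000 = (0.918124 − 1)×1000 = -81.876‰
δ_B = (0.01087969/0.01124000 − 1)×1000 = (0.967944 − 1)×1000 = -32.056‰
f_A = (δ_mix − δ_B)/(δ_A − δ_B) = (-68.6 − (-32.056))/(-81.876 − (-32.056))
f_A = -36.544 / -49.820 = 0.7335

0.734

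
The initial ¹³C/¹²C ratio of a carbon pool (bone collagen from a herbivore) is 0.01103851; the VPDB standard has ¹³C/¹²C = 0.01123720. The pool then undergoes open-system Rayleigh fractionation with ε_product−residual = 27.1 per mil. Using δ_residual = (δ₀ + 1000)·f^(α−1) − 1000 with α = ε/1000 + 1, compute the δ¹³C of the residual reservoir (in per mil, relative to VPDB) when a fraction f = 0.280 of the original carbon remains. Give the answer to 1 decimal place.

-51.0 per mil

δ₀ = (0.01103851/0.01123720 − 1)×1000 = (0.982319 − 1)×1000 = -17.681 per mil
α − 1 = ε/1000 = 0.0271
f^(α−1) = 0.280^(0.0271) = 0.966091
δ_res = (-17.681 + 1000) × 0.966091 − 1000 = 949.009 − 1000 = -50.99 per mil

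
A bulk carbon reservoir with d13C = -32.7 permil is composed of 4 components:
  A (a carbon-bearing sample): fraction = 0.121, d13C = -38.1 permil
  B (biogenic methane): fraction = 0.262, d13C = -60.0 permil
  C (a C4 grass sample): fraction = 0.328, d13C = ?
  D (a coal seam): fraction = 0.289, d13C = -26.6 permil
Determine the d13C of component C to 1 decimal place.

Isotope mass balance: δ_bulk = Σ fᵢ·δᵢ.
-32.7 = 0.121×(-38.1) + 0.262×(-60.0) + 0.328×δ_C + 0.289×(-26.6)
0.328·δ_C = -32.7 − (-28.018) = -4.683
δ_C = -4.683 / 0.328 = -14.28 permil

-14.3 permil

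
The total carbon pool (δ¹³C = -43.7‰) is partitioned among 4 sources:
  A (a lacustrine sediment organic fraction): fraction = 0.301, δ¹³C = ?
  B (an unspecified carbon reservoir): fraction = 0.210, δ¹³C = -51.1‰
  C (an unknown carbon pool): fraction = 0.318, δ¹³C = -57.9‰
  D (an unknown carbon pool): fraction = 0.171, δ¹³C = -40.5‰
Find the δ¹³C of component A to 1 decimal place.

Isotope mass balance: δ_bulk = Σ fᵢ·δᵢ.
-43.7 = 0.301×δ_A + 0.210×(-51.1) + 0.318×(-57.9) + 0.171×(-40.5)
0.301·δ_A = -43.7 − (-36.069) = -7.631
δ_A = -7.631 / 0.301 = -25.35‰

-25.4‰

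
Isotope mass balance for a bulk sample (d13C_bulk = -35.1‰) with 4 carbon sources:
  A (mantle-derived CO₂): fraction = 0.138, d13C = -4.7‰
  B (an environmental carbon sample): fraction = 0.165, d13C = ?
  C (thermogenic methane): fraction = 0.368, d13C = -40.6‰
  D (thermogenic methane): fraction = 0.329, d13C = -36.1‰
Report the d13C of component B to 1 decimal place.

-46.3‰

Isotope mass balance: δ_bulk = Σ fᵢ·δᵢ.
-35.1 = 0.138×(-4.7) + 0.165×δ_B + 0.368×(-40.6) + 0.329×(-36.1)
0.165·δ_B = -35.1 − (-27.466) = -7.634
δ_B = -7.634 / 0.165 = -46.26‰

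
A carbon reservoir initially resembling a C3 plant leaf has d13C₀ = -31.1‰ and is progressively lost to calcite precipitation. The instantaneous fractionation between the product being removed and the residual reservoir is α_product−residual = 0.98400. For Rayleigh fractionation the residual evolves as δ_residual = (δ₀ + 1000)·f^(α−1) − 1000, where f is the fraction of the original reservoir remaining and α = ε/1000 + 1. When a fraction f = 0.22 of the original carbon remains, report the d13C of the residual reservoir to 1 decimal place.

Rayleigh residual: δ_res = (δ₀ + 1000)·f^(α−1) − 1000
α − 1 = -0.01600
f^(α−1) = 0.22^(-0.01600) = 1.024522
δ_res = (-31.1 + 1000) × 1.024522 − 1000 = 992.659 − 1000 = -7.34‰

-7.3‰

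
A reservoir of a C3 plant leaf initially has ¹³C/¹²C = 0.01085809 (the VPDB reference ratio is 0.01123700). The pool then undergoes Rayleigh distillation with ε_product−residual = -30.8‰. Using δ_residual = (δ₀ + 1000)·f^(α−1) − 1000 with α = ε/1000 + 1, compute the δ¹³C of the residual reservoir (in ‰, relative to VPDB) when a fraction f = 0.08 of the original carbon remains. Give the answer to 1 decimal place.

δ₀ = (0.01085809/0.01123700 − 1)×1000 = (0.966280 − 1)×1000 = -33.720‰
α − 1 = ε/1000 = -0.0308
f^(α−1) = 0.08^(-0.0308) = 1.080898
δ_res = (-33.720 + 1000) × 1.080898 − 1000 = 1044.451 − 1000 = 44.45‰

44.5‰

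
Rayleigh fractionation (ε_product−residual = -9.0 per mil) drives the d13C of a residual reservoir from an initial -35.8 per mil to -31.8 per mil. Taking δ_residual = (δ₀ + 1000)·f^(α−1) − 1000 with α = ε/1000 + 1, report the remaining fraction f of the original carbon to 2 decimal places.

0.63

α − 1 = ε/1000 = -0.0090
(δ_res + 1000)/(δ₀ + 1000) = (-31.8 + 1000)/(-35.8 + 1000) = 968.2/964.2 = 1.004149
f = 1.004149^(1/-0.0090) = exp(ln(1.004149)/-0.0090) = exp(0.00414/-0.0090)
f = exp(-0.4600) = 0.6313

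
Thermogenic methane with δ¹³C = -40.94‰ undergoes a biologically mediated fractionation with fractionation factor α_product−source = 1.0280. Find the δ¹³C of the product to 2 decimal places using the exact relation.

δ_product = (δ_source + 1000)·α − 1000
δ_product = (-40.94 + 1000) × 1.0280 − 1000
δ_product = 985.914 − 1000 = -14.086‰

-14.09‰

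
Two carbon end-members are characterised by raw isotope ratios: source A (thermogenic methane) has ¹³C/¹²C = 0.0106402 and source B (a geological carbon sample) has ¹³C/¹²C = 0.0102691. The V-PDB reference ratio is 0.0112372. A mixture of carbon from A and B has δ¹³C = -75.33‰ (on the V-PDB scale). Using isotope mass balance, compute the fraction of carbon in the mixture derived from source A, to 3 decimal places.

δ_A = (0.0106402/0.0112372 − 1)×1000 = (0.946873 − 1)×1000 = -53.127‰
δ_B = (0.0102691/0.0112372 − 1)×1000 = (0.913849 − 1)×1000 = -86.151‰
f_A = (δ_mix − δ_B)/(δ_A − δ_B) = (-75.33 − (-86.151))/(-53.127 − (-86.151))
f_A = 10.821 / 33.024 = 0.3277

0.328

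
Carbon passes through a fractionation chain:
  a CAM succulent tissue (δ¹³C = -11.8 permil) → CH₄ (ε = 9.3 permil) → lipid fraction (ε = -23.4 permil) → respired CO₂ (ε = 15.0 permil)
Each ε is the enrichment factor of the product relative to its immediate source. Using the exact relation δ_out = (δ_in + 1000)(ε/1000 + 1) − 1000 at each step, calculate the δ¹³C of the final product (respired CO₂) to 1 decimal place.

step 1: δ = (-11.80 + 1000)·(9.3/1000 + 1) − 1000 = -2.61 permil
step 2: δ = (-2.61 + 1000)·(-23.4/1000 + 1) − 1000 = -25.95 permil
step 3: δ = (-25.95 + 1000)·(15.0/1000 + 1) − 1000 = -11.34 permil

-11.3 permil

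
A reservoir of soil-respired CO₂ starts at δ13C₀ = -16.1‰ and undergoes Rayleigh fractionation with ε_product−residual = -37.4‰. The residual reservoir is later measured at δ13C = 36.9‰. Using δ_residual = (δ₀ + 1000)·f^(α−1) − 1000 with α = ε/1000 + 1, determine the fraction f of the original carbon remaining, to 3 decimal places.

0.246

α − 1 = ε/1000 = -0.0374
(δ_res + 1000)/(δ₀ + 1000) = (36.9 + 1000)/(-16.1 + 1000) = 1036.9/983.9 = 1.053867
f = 1.053867^(1/-0.0374) = exp(ln(1.053867)/-0.0374) = exp(0.05247/-0.0374)
f = exp(-1.4028) = 0.2459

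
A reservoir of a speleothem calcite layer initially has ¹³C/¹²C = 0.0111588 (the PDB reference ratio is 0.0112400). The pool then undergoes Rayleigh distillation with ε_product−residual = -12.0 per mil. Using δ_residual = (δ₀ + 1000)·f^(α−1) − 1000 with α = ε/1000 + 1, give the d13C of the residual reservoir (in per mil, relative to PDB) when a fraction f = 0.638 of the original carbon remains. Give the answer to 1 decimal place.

δ₀ = (0.0111588/0.0112400 − 1)×1000 = (0.992776 − 1)×1000 = -7.224 per mil
α − 1 = ε/1000 = -0.0120
f^(α−1) = 0.638^(-0.0120) = 1.005408
δ_res = (-7.224 + 1000) × 1.005408 − 1000 = 998.144 − 1000 = -1.86 per mil

-1.9 per mil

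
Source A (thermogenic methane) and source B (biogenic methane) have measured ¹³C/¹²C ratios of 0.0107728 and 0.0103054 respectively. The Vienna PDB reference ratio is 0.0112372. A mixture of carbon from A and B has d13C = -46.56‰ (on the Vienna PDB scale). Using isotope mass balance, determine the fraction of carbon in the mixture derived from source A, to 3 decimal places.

0.874

δ_A = (0.0107728/0.0112372 − 1)×1000 = (0.958673 − 1)×1000 = -41.327‰
δ_B = (0.0103054/0.0112372 − 1)×1000 = (0.917079 − 1)×1000 = -82.921‰
f_A = (δ_mix − δ_B)/(δ_A − δ_B) = (-46.56 − (-82.921))/(-41.327 − (-82.921))
f_A = 36.361 / 41.594 = 0.8742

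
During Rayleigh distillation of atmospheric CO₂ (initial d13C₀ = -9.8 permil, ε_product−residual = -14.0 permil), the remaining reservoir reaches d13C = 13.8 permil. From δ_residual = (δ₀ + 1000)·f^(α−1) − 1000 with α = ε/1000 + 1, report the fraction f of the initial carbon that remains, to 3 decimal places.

α − 1 = ε/1000 = -0.0140
(δ_res + 1000)/(δ₀ + 1000) = (13.8 + 1000)/(-9.8 + 1000) = 1013.8/990.2 = 1.023834
f = 1.023834^(1/-0.0140) = exp(ln(1.023834)/-0.0140) = exp(0.02355/-0.0140)
f = exp(-1.6824) = 0.1859

0.186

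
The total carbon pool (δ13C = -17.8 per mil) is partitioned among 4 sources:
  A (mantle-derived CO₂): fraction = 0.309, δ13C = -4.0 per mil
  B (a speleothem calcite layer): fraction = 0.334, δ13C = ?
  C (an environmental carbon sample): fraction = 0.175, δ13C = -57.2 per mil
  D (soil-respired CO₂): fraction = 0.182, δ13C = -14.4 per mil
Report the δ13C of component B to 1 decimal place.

-11.8 per mil

Isotope mass balance: δ_bulk = Σ fᵢ·δᵢ.
-17.8 = 0.309×(-4.0) + 0.334×δ_B + 0.175×(-57.2) + 0.182×(-14.4)
0.334·δ_B = -17.8 − (-13.867) = -3.933
δ_B = -3.933 / 0.334 = -11.78 per mil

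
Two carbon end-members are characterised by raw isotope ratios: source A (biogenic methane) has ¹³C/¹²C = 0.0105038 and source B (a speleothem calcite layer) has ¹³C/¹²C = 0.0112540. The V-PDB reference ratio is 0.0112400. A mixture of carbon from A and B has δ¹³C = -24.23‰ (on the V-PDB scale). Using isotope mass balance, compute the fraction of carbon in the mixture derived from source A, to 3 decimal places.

0.382

δ_A = (0.0105038/0.0112400 − 1)×1000 = (0.934502 − 1)×1000 = -65.498‰
δ_B = (0.0112540/0.0112400 − 1)×1000 = (1.001246 − 1)×1000 = 1.246‰
f_A = (δ_mix − δ_B)/(δ_A − δ_B) = (-24.23 − (1.246))/(-65.498 − (1.246))
f_A = -25.476 / -66.744 = 0.3817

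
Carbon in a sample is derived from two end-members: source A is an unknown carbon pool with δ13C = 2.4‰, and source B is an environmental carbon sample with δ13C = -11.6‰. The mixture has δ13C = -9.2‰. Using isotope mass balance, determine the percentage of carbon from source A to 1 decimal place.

δ_mix = f_A·δ_A + (1 − f_A)·δ_B  ⇒  f_A = (δ_mix − δ_B)/(δ_A − δ_B)
f_A = (-9.2 − (-11.6)) / (2.4 − (-11.6))
f_A = 2.4 / 14.0 = 0.1714

17.1%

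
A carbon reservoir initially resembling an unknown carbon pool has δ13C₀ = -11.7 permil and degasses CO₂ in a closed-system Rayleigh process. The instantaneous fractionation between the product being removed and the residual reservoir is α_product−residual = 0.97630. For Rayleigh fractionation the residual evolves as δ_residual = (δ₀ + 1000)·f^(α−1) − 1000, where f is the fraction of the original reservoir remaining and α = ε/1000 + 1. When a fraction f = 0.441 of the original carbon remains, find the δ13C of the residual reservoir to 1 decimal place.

7.7 permil

Rayleigh residual: δ_res = (δ₀ + 1000)·f^(α−1) − 1000
α − 1 = -0.02370
f^(α−1) = 0.441^(-0.02370) = 1.019593
δ_res = (-11.7 + 1000) × 1.019593 − 1000 = 1007.664 − 1000 = 7.66 permil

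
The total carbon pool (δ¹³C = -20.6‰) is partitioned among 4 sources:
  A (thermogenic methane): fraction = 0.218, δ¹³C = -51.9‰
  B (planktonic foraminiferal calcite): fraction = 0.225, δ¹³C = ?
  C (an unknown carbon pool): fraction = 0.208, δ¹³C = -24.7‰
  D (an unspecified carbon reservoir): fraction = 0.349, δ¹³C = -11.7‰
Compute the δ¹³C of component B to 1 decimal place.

Isotope mass balance: δ_bulk = Σ fᵢ·δᵢ.
-20.6 = 0.218×(-51.9) + 0.225×δ_B + 0.208×(-24.7) + 0.349×(-11.7)
0.225·δ_B = -20.6 − (-20.535) = -0.065
δ_B = -0.065 / 0.225 = -0.29‰

-0.3‰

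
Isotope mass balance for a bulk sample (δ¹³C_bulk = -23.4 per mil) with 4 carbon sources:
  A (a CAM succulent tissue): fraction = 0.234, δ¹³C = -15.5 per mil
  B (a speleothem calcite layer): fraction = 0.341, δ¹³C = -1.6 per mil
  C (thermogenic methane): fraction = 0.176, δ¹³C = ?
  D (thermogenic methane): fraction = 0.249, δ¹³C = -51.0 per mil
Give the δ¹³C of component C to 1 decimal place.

Isotope mass balance: δ_bulk = Σ fᵢ·δᵢ.
-23.4 = 0.234×(-15.5) + 0.341×(-1.6) + 0.176×δ_C + 0.249×(-51.0)
0.176·δ_C = -23.4 − (-16.872) = -6.528
δ_C = -6.528 / 0.176 = -37.09 per mil

-37.1 per mil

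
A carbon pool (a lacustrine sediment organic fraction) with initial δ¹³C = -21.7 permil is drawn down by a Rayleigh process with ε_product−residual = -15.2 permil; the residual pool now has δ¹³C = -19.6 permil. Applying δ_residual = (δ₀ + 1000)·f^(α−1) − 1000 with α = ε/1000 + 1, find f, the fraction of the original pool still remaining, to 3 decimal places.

α − 1 = ε/1000 = -0.0152
(δ_res + 1000)/(δ₀ + 1000) = (-19.6 + 1000)/(-21.7 + 1000) = 980.4/978.3 = 1.002147
f = 1.002147^(1/-0.0152) = exp(ln(1.002147)/-0.0152) = exp(0.00214/-0.0152)
f = exp(-0.1411) = 0.8684

0.868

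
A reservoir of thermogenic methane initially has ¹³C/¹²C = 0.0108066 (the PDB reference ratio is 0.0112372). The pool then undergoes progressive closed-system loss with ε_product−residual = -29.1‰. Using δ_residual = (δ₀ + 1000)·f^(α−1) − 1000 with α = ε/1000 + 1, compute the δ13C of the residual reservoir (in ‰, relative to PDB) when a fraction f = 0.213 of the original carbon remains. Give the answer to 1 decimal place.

5.9‰

δ₀ = (0.0108066/0.0112372 − 1)×1000 = (0.961681 − 1)×1000 = -38.319‰
α − 1 = ε/1000 = -0.0291
f^(α−1) = 0.213^(-0.0291) = 1.046030
δ_res = (-38.319 + 1000) × 1.046030 − 1000 = 1005.947 − 1000 = 5.95‰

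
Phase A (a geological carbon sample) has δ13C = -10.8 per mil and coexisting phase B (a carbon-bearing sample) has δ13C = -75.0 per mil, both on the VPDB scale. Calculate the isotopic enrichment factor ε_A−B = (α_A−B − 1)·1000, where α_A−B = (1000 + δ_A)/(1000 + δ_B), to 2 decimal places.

α_A−B = (1000 + -10.8) / (1000 + -75.0) = 989.2 / 925.0 = 1.069405
ε_A−B = (1.069405 − 1) × 1000 = 69.405 per mil
(The approximation ε ≈ δ_A − δ_B would give 64.2 per mil.)

69.41 per mil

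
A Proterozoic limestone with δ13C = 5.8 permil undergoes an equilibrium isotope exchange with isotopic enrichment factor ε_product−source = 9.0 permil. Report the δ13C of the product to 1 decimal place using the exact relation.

Exactly, δ_product = (δ_source + 1000)·(ε/1000 + 1) − 1000.
δ_product = (5.8 + 1000) × (9.0/1000 + 1) − 1000
δ_product = 14.85 permil

14.9 permil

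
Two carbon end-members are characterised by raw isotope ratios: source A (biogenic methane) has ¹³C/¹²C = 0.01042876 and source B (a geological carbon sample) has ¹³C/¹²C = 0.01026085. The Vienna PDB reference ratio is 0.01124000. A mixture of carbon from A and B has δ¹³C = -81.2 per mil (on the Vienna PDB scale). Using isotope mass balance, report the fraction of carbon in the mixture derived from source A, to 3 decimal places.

0.396

δ_A = (0.01042876/0.01124000 − 1)×1000 = (0.927826 − 1)×1000 = -72.174 per mil
δ_B = (0.01026085/0.01124000 − 1)×1000 = (0.912887 − 1)×1000 = -87.113 per mil
f_A = (δ_mix − δ_B)/(δ_A − δ_B) = (-81.2 − (-87.113))/(-72.174 − (-87.113))
f_A = 5.913 / 14.939 = 0.3958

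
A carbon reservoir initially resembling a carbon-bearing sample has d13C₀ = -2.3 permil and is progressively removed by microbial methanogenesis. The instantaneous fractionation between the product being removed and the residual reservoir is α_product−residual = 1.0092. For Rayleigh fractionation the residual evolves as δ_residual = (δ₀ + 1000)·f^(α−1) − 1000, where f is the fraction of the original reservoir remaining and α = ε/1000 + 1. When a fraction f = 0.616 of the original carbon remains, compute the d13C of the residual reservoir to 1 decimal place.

Rayleigh residual: δ_res = (δ₀ + 1000)·f^(α−1) − 1000
α − 1 = 0.00920
f^(α−1) = 0.616^(0.00920) = 0.995552
δ_res = (-2.3 + 1000) × 0.995552 − 1000 = 993.263 − 1000 = -6.74 permil

-6.7 permil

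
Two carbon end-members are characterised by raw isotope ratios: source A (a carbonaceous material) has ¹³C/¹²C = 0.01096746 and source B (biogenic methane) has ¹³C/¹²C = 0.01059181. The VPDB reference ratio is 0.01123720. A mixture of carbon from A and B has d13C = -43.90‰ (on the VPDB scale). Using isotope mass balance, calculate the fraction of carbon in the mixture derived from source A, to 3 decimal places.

δ_A = (0.01096746/0.01123720 − 1)×1000 = (0.975996 − 1)×1000 = -24.004‰
δ_B = (0.01059181/0.01123720 − 1)×1000 = (0.942567 − 1)×1000 = -57.433‰
f_A = (δ_mix − δ_B)/(δ_A − δ_B) = (-43.90 − (-57.433))/(-24.004 − (-57.433))
f_A = 13.533 / 33.429 = 0.4048

0.405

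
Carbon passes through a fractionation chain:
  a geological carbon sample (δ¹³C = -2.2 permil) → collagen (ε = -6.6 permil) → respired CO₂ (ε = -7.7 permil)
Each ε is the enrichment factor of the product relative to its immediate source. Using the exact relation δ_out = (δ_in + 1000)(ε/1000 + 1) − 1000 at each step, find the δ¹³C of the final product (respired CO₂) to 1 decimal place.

-16.4 permil

step 1: δ = (-2.20 + 1000)·(-6.6/1000 + 1) − 1000 = -8.79 permil
step 2: δ = (-8.79 + 1000)·(-7.7/1000 + 1) − 1000 = -16.42 permil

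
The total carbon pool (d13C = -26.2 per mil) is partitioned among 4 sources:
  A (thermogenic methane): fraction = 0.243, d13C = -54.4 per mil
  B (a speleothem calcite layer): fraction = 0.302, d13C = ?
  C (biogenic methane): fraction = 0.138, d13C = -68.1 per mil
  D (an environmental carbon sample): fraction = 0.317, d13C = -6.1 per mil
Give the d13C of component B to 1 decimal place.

Isotope mass balance: δ_bulk = Σ fᵢ·δᵢ.
-26.2 = 0.243×(-54.4) + 0.302×δ_B + 0.138×(-68.1) + 0.317×(-6.1)
0.302·δ_B = -26.2 − (-24.551) = -1.649
δ_B = -1.649 / 0.302 = -5.46 per mil

-5.5 per mil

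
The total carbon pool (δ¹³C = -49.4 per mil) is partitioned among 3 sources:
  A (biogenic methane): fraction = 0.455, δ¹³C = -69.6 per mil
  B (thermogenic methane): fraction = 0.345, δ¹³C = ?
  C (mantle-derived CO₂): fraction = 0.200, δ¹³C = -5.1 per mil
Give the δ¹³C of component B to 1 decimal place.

-48.4 per mil

Isotope mass balance: δ_bulk = Σ fᵢ·δᵢ.
-49.4 = 0.455×(-69.6) + 0.345×δ_B + 0.200×(-5.1)
0.345·δ_B = -49.4 − (-32.688) = -16.712
δ_B = -16.712 / 0.345 = -48.44 per mil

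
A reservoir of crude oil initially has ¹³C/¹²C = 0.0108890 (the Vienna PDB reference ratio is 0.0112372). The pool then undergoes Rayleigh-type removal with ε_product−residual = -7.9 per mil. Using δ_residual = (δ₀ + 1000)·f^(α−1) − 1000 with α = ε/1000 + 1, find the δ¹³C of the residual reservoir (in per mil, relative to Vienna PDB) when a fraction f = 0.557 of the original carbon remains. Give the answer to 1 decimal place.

-26.5 per mil

δ₀ = (0.0108890/0.0112372 − 1)×1000 = (0.969014 − 1)×1000 = -30.986 per mil
α − 1 = ε/1000 = -0.0079
f^(α−1) = 0.557^(-0.0079) = 1.004634
δ_res = (-30.986 + 1000) × 1.004634 − 1000 = 973.504 − 1000 = -26.50 per mil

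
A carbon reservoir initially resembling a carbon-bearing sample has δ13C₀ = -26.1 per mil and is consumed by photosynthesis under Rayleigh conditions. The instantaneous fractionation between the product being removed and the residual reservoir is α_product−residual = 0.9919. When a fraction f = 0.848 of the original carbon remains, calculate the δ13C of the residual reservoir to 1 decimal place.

-24.8 per mil

Rayleigh residual: δ_res = (δ₀ + 1000)·f^(α−1) − 1000
α − 1 = -0.00810
f^(α−1) = 0.848^(-0.00810) = 1.001336
δ_res = (-26.1 + 1000) × 1.001336 − 1000 = 975.201 − 1000 = -24.80 per mil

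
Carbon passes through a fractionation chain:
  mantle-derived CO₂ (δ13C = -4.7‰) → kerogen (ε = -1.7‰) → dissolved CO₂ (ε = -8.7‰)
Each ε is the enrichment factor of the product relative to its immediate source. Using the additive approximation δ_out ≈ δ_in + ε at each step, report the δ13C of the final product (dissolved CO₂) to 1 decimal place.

-15.1‰

step 1: δ ≈ -4.7 + (-1.7) = -6.4‰
step 2: δ ≈ -6.4 + (-8.7) = -15.1‰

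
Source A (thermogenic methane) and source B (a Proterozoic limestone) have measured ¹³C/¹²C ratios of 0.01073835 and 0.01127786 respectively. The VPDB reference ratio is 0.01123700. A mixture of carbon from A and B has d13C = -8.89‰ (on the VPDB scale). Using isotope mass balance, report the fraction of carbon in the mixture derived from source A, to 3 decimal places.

0.261

δ_A = (0.01073835/0.01123700 − 1)×1000 = (0.955624 − 1)×1000 = -44.376‰
δ_B = (0.01127786/0.01123700 − 1)×1000 = (1.003636 − 1)×1000 = 3.636‰
f_A = (δ_mix − δ_B)/(δ_A − δ_B) = (-8.89 − (3.636))/(-44.376 − (3.636))
f_A = -12.526 / -48.012 = 0.2609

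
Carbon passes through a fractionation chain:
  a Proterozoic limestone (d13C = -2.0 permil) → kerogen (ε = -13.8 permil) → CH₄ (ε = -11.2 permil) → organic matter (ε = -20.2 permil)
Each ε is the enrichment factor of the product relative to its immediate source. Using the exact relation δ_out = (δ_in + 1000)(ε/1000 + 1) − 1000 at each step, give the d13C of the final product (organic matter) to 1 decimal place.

step 1: δ = (-2.00 + 1000)·(-13.8/1000 + 1) − 1000 = -15.77 permil
step 2: δ = (-15.77 + 1000)·(-11.2/1000 + 1) − 1000 = -26.80 permil
step 3: δ = (-26.80 + 1000)·(-20.2/1000 + 1) − 1000 = -46.45 permil

-46.5 permil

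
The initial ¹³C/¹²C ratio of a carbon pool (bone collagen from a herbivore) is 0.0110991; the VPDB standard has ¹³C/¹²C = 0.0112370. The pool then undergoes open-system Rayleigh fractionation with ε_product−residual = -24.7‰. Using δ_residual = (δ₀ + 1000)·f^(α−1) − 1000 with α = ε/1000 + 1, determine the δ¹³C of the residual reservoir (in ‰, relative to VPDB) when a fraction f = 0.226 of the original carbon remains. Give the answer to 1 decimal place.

24.7‰

δ₀ = (0.0110991/0.0112370 − 1)×1000 = (0.987728 − 1)×1000 = -12.272‰
α − 1 = ε/1000 = -0.0247
f^(α−1) = 0.226^(-0.0247) = 1.037417
δ_res = (-12.272 + 1000) × 1.037417 − 1000 = 1024.686 − 1000 = 24.69‰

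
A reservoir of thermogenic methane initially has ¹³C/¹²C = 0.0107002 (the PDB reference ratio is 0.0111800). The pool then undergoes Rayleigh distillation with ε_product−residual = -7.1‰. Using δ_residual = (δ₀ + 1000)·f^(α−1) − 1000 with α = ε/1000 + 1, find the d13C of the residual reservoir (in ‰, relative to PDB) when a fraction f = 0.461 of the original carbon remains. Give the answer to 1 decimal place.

-37.6‰

δ₀ = (0.0107002/0.0111800 − 1)×1000 = (0.957084 − 1)×1000 = -42.916‰
α − 1 = ε/1000 = -0.0071
f^(α−1) = 0.461^(-0.0071) = 1.005513
δ_res = (-42.916 + 1000) × 1.005513 − 1000 = 962.361 − 1000 = -37.64‰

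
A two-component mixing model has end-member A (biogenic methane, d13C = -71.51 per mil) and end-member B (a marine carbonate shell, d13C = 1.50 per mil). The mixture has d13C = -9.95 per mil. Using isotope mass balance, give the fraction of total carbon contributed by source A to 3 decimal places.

δ_mix = f_A·δ_A + (1 − f_A)·δ_B  ⇒  f_A = (δ_mix − δ_B)/(δ_A − δ_B)
f_A = (-9.95 − (1.50)) / (-71.51 − (1.50))
f_A = -11.45 / -73.01 = 0.1568

0.157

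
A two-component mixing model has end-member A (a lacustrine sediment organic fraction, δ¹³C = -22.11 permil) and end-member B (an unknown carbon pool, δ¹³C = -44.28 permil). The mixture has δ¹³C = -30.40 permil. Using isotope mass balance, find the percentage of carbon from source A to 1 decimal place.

δ_mix = f_A·δ_A + (1 − f_A)·δ_B  ⇒  f_A = (δ_mix − δ_B)/(δ_A − δ_B)
f_A = (-30.40 − (-44.28)) / (-22.11 − (-44.28))
f_A = 13.88 / 22.17 = 0.6261

62.6%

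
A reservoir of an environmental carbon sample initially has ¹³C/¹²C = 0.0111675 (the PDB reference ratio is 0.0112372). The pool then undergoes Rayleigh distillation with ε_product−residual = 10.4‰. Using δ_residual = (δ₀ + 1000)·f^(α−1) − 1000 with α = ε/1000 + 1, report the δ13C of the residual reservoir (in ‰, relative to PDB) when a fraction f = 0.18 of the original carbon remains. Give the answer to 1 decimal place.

δ₀ = (0.0111675/0.0112372 − 1)×1000 = (0.993797 − 1)×1000 = -6.203‰
α − 1 = ε/1000 = 0.0104
f^(α−1) = 0.18^(0.0104) = 0.982324
δ_res = (-6.203 + 1000) × 0.982324 − 1000 = 976.231 − 1000 = -23.77‰

-23.8‰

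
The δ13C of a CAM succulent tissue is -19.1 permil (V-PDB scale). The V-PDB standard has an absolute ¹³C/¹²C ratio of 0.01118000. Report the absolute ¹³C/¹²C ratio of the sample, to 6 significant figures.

0.0109665

R_sample = R_standard × (δ13C/1000 + 1)
R_sample = 0.01118000 × (-19.1/1000 + 1) = 0.01118000 × 0.980900
R_sample = 0.0109665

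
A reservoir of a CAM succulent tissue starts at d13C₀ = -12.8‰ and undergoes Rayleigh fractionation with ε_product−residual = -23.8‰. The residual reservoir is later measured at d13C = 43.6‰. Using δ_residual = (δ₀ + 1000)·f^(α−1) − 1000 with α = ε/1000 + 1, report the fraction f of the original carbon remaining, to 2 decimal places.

α − 1 = ε/1000 = -0.0238
(δ_res + 1000)/(δ₀ + 1000) = (43.6 + 1000)/(-12.8 + 1000) = 1043.6/987.2 = 1.057131
f = 1.057131^(1/-0.0238) = exp(ln(1.057131)/-0.0238) = exp(0.05556/-0.0238)
f = exp(-2.3344) = 0.0969

0.10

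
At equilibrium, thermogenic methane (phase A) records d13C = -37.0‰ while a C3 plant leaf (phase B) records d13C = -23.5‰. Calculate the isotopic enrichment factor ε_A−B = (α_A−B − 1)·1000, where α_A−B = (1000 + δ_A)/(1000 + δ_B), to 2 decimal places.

-13.82‰

α_A−B = (1000 + -37.0) / (1000 + -23.5) = 963.0 / 976.5 = 0.986175
ε_A−B = (0.986175 − 1) × 1000 = -13.825‰
(The approximation ε ≈ δ_A − δ_B would give -13.5‰.)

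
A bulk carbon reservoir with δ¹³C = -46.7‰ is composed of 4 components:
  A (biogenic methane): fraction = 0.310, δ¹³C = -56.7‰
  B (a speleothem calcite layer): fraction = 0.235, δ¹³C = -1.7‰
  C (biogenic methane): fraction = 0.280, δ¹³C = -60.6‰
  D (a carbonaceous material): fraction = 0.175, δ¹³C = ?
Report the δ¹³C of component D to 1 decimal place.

-67.2‰

Isotope mass balance: δ_bulk = Σ fᵢ·δᵢ.
-46.7 = 0.310×(-56.7) + 0.235×(-1.7) + 0.280×(-60.6) + 0.175×δ_D
0.175·δ_D = -46.7 − (-34.945) = -11.755
δ_D = -11.755 / 0.175 = -67.17‰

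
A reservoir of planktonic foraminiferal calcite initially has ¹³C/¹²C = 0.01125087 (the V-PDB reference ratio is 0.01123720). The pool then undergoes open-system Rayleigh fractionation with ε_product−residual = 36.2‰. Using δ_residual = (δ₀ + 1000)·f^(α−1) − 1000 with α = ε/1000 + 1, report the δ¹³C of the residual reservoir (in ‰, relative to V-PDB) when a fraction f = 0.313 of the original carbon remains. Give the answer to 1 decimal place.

δ₀ = (0.01125087/0.01123720 − 1)×1000 = (1.001216 − 1)×1000 = 1.216‰
α − 1 = ε/1000 = 0.0362
f^(α−1) = 0.313^(0.0362) = 0.958824
δ_res = (1.216 + 1000) × 0.958824 − 1000 = 959.990 − 1000 = -40.01‰

-40.0‰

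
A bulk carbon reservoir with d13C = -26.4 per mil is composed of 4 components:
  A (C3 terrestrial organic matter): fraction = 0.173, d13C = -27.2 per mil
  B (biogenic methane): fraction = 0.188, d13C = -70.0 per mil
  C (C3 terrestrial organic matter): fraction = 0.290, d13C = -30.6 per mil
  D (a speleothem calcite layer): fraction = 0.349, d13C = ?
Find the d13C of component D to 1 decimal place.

1.0 per mil

Isotope mass balance: δ_bulk = Σ fᵢ·δᵢ.
-26.4 = 0.173×(-27.2) + 0.188×(-70.0) + 0.290×(-30.6) + 0.349×δ_D
0.349·δ_D = -26.4 − (-26.740) = 0.340
δ_D = 0.340 / 0.349 = 0.97 per mil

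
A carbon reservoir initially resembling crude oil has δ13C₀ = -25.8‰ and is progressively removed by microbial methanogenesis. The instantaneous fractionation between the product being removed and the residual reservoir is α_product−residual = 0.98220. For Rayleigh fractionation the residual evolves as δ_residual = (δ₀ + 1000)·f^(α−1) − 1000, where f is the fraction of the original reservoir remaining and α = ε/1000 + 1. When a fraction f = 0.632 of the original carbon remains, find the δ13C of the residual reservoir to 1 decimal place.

-17.8‰

Rayleigh residual: δ_res = (δ₀ + 1000)·f^(α−1) − 1000
α − 1 = -0.01780
f^(α−1) = 0.632^(-0.01780) = 1.008201
δ_res = (-25.8 + 1000) × 1.008201 − 1000 = 982.190 − 1000 = -17.81‰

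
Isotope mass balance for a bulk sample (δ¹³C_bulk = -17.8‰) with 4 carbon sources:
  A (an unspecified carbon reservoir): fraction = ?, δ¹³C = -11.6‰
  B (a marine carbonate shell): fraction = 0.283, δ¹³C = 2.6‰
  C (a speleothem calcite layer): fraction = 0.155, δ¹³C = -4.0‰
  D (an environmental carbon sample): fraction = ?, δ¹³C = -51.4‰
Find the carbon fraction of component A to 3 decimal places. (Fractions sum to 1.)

Let f_A and f_D be the unknown fractions; fractions sum to 1 so f_A + f_D = 0.562.
Mass balance: Σ fᵢ·δᵢ = δ_bulk ⇒ f_A·(-11.6) + f_D·(-51.4) = -17.8 − (0.116) = -17.916
Substitute f_D = 0.562 − f_A:
f_A·(-11.6 − -51.4) = -17.916 − 0.562×(-51.4) = 10.971
f_A = 10.971 / 39.8 = 0.2757

0.276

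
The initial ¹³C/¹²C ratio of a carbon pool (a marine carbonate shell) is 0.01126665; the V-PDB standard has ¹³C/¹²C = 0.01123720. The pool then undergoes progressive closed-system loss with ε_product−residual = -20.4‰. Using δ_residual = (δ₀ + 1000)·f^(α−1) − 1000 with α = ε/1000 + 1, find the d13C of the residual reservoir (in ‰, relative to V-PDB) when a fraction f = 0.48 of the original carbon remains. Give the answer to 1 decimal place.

δ₀ = (0.01126665/0.01123720 − 1)×1000 = (1.002621 − 1)×1000 = 2.621‰
α − 1 = ε/1000 = -0.0204
f^(α−1) = 0.48^(-0.0204) = 1.015086
δ_res = (2.621 + 1000) × 1.015086 − 1000 = 1017.746 − 1000 = 17.75‰

17.7‰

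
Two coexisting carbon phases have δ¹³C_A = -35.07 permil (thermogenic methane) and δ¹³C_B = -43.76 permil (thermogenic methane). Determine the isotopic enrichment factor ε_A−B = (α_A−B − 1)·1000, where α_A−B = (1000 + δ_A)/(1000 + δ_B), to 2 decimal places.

α_A−B = (1000 + -35.07) / (1000 + -43.76) = 964.93 / 956.24 = 1.009088
ε_A−B = (1.009088 − 1) × 1000 = 9.088 permil
(The approximation ε ≈ δ_A − δ_B would give 8.69 permil.)

9.09 permil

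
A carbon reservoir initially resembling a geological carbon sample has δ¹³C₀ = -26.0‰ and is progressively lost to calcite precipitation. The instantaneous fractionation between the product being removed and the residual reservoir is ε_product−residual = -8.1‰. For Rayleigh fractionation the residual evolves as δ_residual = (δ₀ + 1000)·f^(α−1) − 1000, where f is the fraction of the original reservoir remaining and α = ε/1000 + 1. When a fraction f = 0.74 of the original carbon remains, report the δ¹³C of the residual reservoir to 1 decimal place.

-23.6‰

Rayleigh residual: δ_res = (δ₀ + 1000)·f^(α−1) − 1000
α = ε/1000 + 1 = 0.99190, so α − 1 = -0.00810
f^(α−1) = 0.74^(-0.00810) = 1.002442
δ_res = (-26.0 + 1000) × 1.002442 − 1000 = 976.378 − 1000 = -23.62‰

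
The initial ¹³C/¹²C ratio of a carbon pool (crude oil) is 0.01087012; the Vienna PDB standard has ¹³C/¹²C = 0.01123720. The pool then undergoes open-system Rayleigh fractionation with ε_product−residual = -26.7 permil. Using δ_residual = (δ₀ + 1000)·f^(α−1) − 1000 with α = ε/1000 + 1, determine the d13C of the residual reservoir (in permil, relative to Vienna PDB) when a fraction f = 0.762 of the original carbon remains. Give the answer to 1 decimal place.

δ₀ = (0.01087012/0.01123720 − 1)×1000 = (0.967333 − 1)×1000 = -32.667 permil
α − 1 = ε/1000 = -0.0267
f^(α−1) = 0.762^(-0.0267) = 1.007284
δ_res = (-32.667 + 1000) × 1.007284 − 1000 = 974.379 − 1000 = -25.62 permil

-25.6 permil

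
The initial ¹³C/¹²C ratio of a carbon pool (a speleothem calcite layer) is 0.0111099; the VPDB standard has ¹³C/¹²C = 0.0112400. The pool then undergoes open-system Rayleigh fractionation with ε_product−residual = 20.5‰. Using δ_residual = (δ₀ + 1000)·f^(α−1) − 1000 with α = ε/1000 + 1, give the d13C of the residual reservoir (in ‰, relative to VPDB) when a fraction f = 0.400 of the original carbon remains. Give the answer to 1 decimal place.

δ₀ = (0.0111099/0.0112400 − 1)×1000 = (0.988425 − 1)×1000 = -11.575‰
α − 1 = ε/1000 = 0.0205
f^(α−1) = 0.400^(0.0205) = 0.981391
δ_res = (-11.575 + 1000) × 0.981391 − 1000 = 970.032 − 1000 = -29.97‰

-30.0‰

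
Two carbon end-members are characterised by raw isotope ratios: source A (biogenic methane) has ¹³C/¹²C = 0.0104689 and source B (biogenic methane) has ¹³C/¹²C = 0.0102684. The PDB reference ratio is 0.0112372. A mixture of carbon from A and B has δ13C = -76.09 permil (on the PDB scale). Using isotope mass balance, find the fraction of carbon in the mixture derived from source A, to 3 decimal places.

0.567

δ_A = (0.0104689/0.0112372 − 1)×1000 = (0.931629 − 1)×1000 = -68.371 permil
δ_B = (0.0102684/0.0112372 − 1)×1000 = (0.913786 − 1)×1000 = -86.214 permil
f_A = (δ_mix − δ_B)/(δ_A − δ_B) = (-76.09 − (-86.214))/(-68.371 − (-86.214))
f_A = 10.124 / 17.843 = 0.5674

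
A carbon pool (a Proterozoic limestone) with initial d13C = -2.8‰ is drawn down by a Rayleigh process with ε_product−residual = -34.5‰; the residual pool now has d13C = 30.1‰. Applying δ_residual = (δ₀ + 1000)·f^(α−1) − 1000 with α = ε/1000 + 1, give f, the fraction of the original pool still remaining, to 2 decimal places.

0.39

α − 1 = ε/1000 = -0.0345
(δ_res + 1000)/(δ₀ + 1000) = (30.1 + 1000)/(-2.8 + 1000) = 1030.1/997.2 = 1.032992
f = 1.032992^(1/-0.0345) = exp(ln(1.032992)/-0.0345) = exp(0.03246/-0.0345)
f = exp(-0.9409) = 0.3903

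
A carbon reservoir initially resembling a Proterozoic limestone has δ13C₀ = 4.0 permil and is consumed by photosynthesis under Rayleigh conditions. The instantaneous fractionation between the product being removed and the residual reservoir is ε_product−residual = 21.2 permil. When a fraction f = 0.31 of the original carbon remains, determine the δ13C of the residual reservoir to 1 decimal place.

Rayleigh residual: δ_res = (δ₀ + 1000)·f^(α−1) − 1000
α = ε/1000 + 1 = 1.02120, so α − 1 = 0.02120
f^(α−1) = 0.31^(0.02120) = 0.975477
δ_res = (4.0 + 1000) × 0.975477 − 1000 = 979.379 − 1000 = -20.62 permil

-20.6 permil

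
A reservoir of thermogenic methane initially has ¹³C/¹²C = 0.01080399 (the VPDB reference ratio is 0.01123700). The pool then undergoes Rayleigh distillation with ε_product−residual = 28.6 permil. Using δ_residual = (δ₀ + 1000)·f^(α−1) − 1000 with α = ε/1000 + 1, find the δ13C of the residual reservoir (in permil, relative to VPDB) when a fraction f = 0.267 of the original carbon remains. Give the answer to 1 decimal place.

δ₀ = (0.01080399/0.01123700 − 1)×1000 = (0.961466 − 1)×1000 = -38.534 permil
α − 1 = ε/1000 = 0.0286
f^(α−1) = 0.267^(0.0286) = 0.962938
δ_res = (-38.534 + 1000) × 0.962938 − 1000 = 925.832 − 1000 = -74.17 permil

-74.2 permil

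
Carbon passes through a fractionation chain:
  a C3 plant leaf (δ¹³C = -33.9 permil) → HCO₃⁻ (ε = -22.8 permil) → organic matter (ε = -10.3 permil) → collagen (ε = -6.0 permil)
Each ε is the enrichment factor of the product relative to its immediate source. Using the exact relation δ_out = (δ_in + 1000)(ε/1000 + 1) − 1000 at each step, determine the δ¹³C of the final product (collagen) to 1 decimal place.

step 1: δ = (-33.90 + 1000)·(-22.8/1000 + 1) − 1000 = -55.93 permil
step 2: δ = (-55.93 + 1000)·(-10.3/1000 + 1) − 1000 = -65.65 permil
step 3: δ = (-65.65 + 1000)·(-6.0/1000 + 1) − 1000 = -71.26 permil

-71.3 permil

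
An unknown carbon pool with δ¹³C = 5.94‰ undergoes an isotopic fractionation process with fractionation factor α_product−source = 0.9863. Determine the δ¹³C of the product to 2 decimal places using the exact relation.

-7.84‰

δ_product = (δ_source + 1000)·α − 1000
δ_product = (5.94 + 1000) × 0.9863 − 1000
δ_product = 992.159 − 1000 = -7.841‰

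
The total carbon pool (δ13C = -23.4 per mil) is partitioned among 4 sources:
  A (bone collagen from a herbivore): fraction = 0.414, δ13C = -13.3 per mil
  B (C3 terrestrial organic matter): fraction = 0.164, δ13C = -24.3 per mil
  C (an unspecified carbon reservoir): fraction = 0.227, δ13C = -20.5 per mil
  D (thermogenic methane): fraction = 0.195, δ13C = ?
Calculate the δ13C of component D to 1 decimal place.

Isotope mass balance: δ_bulk = Σ fᵢ·δᵢ.
-23.4 = 0.414×(-13.3) + 0.164×(-24.3) + 0.227×(-20.5) + 0.195×δ_D
0.195·δ_D = -23.4 − (-14.145) = -9.255
δ_D = -9.255 / 0.195 = -47.46 per mil

-47.5 per mil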